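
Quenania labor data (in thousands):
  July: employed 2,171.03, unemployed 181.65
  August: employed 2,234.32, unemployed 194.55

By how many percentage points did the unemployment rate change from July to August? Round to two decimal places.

The unemployment rate changed by +0.29 percentage points.

July: labor force = 2,171.03 + 181.65 = 2,352.68; u = 181.65/2,352.68 = 7.72%.
August: labor force = 2,234.32 + 194.55 = 2,428.87; u = 194.55/2,428.87 = 8.01%.
Change = 8.01% − 7.72% = +0.29 pp.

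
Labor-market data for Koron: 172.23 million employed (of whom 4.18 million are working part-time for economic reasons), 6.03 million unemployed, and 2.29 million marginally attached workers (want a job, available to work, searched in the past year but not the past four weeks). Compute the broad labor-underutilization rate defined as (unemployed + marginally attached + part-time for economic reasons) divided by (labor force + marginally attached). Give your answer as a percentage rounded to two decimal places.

Broad underutilization rate ≈ 6.92%.

Labor force = 172.23 + 6.03 = 178.26 million.
Numerator = 6.03 + 2.29 + 4.18 = 12.50 million.
Denominator = 178.26 + 2.29 = 180.55 million.
Broad rate = 12.50 / 180.55 = 6.92%.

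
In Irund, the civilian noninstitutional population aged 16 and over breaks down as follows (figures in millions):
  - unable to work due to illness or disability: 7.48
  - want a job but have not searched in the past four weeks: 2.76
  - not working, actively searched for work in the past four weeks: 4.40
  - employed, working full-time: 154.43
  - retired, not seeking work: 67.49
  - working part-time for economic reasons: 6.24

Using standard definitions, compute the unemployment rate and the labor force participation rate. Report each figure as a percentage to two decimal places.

Unemployment rate ≈ 2.67%; labor force participation rate ≈ 67.99%.

Employed = 154.43 + 6.24 = 160.67 million (anyone who worked, including part-time for economic reasons, counts as employed).
Unemployed = 4.40 million.
Labor force = 160.67 + 4.40 = 165.07 million.
Not in labor force = 7.48 + 2.76 + 67.49 = 77.73 million (those not working and not actively searching are outside the labor force — including those who want a job but have given up searching).
Civilian working-age population = 165.07 + 77.73 = 242.80 million.
Unemployment rate = 4.40 / 165.07 = 2.67%.
Labor force participation rate = 165.07 / 242.80 = 67.99%.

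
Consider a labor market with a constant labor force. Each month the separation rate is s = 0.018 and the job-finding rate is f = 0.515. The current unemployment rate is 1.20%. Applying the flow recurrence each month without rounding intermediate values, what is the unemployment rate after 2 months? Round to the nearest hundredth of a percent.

With a fixed labor force, u_{t+1} = u_t + s·(1−u_t) − f·u_t = u_t·(1−s−f) + s.
Here 1−s−f = 0.467 and s = 0.018.
u_1 = 0.012000 × 0.467 + 0.018 = 0.023604.
u_2 = 0.023604 × 0.467 + 0.018 = 0.029023.

Unemployment rate after two months ≈ 2.90%.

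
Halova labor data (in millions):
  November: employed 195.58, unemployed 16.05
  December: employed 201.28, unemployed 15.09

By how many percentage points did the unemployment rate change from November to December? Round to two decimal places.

November: labor force = 195.58 + 16.05 = 211.63; u = 16.05/211.63 = 7.58%.
December: labor force = 201.28 + 15.09 = 216.37; u = 15.09/216.37 = 6.97%.
Change = 6.97% − 7.58% = −0.61 pp.

The unemployment rate changed by −0.61 percentage points.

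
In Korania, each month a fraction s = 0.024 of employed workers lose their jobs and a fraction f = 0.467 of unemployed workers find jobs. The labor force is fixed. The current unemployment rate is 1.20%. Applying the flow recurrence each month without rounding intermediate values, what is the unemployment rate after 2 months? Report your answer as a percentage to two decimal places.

Unemployment rate after two months ≈ 3.93%.

With a fixed labor force, u_{t+1} = u_t + s·(1−u_t) − f·u_t = u_t·(1−s−f) + s.
Here 1−s−f = 0.509 and s = 0.024.
u_1 = 0.012000 × 0.509 + 0.024 = 0.030108.
u_2 = 0.030108 × 0.509 + 0.024 = 0.039325.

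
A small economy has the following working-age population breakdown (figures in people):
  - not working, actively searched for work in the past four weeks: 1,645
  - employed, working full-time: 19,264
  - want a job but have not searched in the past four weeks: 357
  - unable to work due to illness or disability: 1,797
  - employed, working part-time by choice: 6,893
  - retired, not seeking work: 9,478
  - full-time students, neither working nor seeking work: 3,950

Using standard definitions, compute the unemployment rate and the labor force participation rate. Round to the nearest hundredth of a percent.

Unemployment rate ≈ 5.92%; labor force participation rate ≈ 64.08%.

Employed = 19,264 + 6,893 = 26,157.
Unemployed = 1,645.
Labor force = 26,157 + 1,645 = 27,802.
Not in labor force = 357 + 1,797 + 9,478 + 3,950 = 15,582 (those not working and not actively searching are outside the labor force — including those who want a job but have given up searching).
Civilian working-age population = 27,802 + 15,582 = 43,384.
Unemployment rate = 1,645 / 27,802 = 5.92%.
Labor force participation rate = 27,802 / 43,384 = 64.08%.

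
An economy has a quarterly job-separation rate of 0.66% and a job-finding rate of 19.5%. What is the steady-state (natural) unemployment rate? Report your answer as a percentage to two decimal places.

Steady-state unemployment rate ≈ 3.27%.

At steady state the flows balance: s·E = f·U, so U/(E+U) = s/(s+f).
u* = 0.66 / (0.66 + 19.5) = 0.66 / 20.16 = 3.27%.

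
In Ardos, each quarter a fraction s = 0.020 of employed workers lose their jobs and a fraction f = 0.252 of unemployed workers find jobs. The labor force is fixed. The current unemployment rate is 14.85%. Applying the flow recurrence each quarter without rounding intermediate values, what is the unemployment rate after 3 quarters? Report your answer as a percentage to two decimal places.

Unemployment rate after three quarters ≈ 10.25%.

With a fixed labor force, u_{t+1} = u_t + s·(1−u_t) − f·u_t = u_t·(1−s−f) + s.
Here 1−s−f = 0.728 and s = 0.020.
u_1 = 0.148500 × 0.728 + 0.020 = 0.128108.
u_2 = 0.128108 × 0.728 + 0.020 = 0.113263.
u_3 = 0.113263 × 0.728 + 0.020 = 0.102455.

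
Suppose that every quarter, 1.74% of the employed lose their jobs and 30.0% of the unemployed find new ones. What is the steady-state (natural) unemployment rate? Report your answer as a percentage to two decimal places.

Steady-state unemployment rate ≈ 5.48%.

At steady state the flows balance: s·E = f·U, so U/(E+U) = s/(s+f).
u* = 1.74 / (1.74 + 30.0) = 1.74 / 31.74 = 5.48%.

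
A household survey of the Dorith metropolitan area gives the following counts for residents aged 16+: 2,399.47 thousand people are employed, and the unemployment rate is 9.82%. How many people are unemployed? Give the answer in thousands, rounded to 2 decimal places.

About 261.29 thousand are unemployed.

Let U be the number unemployed. The labor force is E + U, and U/(E+U) = 0.0982.
So U = 0.0982 × 2,399.47 / (1 − 0.0982) = 235.6280 / 0.9018 ≈ 261.29 thousand.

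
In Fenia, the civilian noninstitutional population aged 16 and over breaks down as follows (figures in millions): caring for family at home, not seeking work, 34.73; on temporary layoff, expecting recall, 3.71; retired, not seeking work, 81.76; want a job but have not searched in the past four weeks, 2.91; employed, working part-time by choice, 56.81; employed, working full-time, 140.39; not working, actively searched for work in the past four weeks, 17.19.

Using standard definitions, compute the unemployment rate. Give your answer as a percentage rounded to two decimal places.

Employed = 56.81 + 140.39 = 197.20 million.
Unemployed = 3.71 + 17.19 = 20.90 million (jobless and actively searching, or on temporary layoff).
Labor force = 197.20 + 20.90 = 218.10 million.
Unemployment rate = 20.90 / 218.10 = 9.58%.

Unemployment rate ≈ 9.58%.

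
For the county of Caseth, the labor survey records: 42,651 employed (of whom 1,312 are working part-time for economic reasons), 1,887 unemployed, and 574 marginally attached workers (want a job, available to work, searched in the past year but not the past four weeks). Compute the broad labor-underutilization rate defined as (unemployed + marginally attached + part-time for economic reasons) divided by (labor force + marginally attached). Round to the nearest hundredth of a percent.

Labor force = 42,651 + 1,887 = 44,538.
Numerator = 1,887 + 574 + 1,312 = 3,773.
Denominator = 44,538 + 574 = 45,112.
Broad rate = 3,773 / 45,112 = 8.36%.

Broad underutilization rate ≈ 8.36%.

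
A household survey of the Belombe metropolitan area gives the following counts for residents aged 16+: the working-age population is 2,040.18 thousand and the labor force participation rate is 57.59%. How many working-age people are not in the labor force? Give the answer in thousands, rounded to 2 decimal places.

About 865.24 thousand are not in the labor force.

Share not in the labor force = 1 − 0.5759 = 0.4241.
Not in labor force = 0.4241 × 2,040.18 ≈ 865.24 thousand.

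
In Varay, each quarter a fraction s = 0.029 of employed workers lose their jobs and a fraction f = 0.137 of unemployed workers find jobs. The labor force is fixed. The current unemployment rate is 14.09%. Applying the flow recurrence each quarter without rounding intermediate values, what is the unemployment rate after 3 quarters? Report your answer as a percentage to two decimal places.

With a fixed labor force, u_{t+1} = u_t + s·(1−u_t) − f·u_t = u_t·(1−s−f) + s.
Here 1−s−f = 0.834 and s = 0.029.
u_1 = 0.140900 × 0.834 + 0.029 = 0.146511.
u_2 = 0.146511 × 0.834 + 0.029 = 0.151190.
u_3 = 0.151190 × 0.834 + 0.029 = 0.155092.

Unemployment rate after three quarters ≈ 15.51%.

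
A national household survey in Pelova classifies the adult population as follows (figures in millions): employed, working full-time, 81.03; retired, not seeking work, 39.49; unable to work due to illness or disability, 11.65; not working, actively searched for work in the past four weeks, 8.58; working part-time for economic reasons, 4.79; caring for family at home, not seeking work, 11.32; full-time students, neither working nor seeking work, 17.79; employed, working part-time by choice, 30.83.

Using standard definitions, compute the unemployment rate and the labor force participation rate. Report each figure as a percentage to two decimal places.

Employed = 81.03 + 4.79 + 30.83 = 116.65 million (anyone who worked, including part-time for economic reasons, counts as employed).
Unemployed = 8.58 million.
Labor force = 116.65 + 8.58 = 125.23 million.
Not in labor force = 39.49 + 11.65 + 11.32 + 17.79 = 80.25 million (those not working and not actively searching are outside the labor force).
Civilian working-age population = 125.23 + 80.25 = 205.48 million.
Unemployment rate = 8.58 / 125.23 = 6.85%.
Labor force participation rate = 125.23 / 205.48 = 60.95%.

Unemployment rate ≈ 6.85%; labor force participation rate ≈ 60.95%.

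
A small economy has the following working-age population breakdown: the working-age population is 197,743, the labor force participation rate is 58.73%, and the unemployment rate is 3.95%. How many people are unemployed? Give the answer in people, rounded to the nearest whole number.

About 4,587 are unemployed.

Labor force = 0.5873 × 197,743 = 116,134.
Unemployed = 0.0395 × 116,134 ≈ 4,587.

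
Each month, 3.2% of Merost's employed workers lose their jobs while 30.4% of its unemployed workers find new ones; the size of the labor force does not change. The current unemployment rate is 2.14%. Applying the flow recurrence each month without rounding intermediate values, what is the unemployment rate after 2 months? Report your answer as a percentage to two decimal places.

Unemployment rate after two months ≈ 6.27%.

With a fixed labor force, u_{t+1} = u_t + s·(1−u_t) − f·u_t = u_t·(1−s−f) + s.
Here 1−s−f = 0.664 and s = 0.032.
u_1 = 0.021400 × 0.664 + 0.032 = 0.046210.
u_2 = 0.046210 × 0.664 + 0.032 = 0.062683.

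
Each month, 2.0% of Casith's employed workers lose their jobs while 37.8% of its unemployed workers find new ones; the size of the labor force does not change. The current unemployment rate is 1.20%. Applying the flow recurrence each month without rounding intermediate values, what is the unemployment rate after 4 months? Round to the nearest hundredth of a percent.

Unemployment rate after four months ≈ 4.52%.

With a fixed labor force, u_{t+1} = u_t + s·(1−u_t) − f·u_t = u_t·(1−s−f) + s.
Here 1−s−f = 0.602 and s = 0.020.
u_1 = 0.012000 × 0.602 + 0.020 = 0.027224.
u_2 = 0.027224 × 0.602 + 0.020 = 0.036389.
u_3 = 0.036389 × 0.602 + 0.020 = 0.041906.
u_4 = 0.041906 × 0.602 + 0.020 = 0.045227.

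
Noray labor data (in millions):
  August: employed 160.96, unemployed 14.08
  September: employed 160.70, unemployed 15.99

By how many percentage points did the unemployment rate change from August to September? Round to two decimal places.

August: labor force = 160.96 + 14.08 = 175.04; u = 14.08/175.04 = 8.04%.
September: labor force = 160.70 + 15.99 = 176.69; u = 15.99/176.69 = 9.05%.
Change = 9.05% − 8.04% = +1.01 pp.

The unemployment rate changed by +1.01 percentage points.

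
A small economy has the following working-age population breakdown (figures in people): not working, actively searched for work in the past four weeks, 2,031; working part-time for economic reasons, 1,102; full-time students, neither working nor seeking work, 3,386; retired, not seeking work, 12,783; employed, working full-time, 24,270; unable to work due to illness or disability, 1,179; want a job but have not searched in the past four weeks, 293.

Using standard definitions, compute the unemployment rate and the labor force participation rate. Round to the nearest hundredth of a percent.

Employed = 1,102 + 24,270 = 25,372 (anyone who worked, including part-time for economic reasons, counts as employed).
Unemployed = 2,031.
Labor force = 25,372 + 2,031 = 27,403.
Not in labor force = 3,386 + 12,783 + 1,179 + 293 = 17,641 (those not working and not actively searching are outside the labor force — including those who want a job but have given up searching).
Civilian working-age population = 27,403 + 17,641 = 45,044.
Unemployment rate = 2,031 / 27,403 = 7.41%.
Labor force participation rate = 27,403 / 45,044 = 60.84%.

Unemployment rate ≈ 7.41%; labor force participation rate ≈ 60.84%.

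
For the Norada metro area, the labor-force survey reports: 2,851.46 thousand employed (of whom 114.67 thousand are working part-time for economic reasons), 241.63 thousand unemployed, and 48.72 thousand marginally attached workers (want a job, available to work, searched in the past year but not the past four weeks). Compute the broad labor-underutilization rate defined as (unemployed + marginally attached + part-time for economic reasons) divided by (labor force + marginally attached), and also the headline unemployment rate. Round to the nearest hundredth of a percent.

Labor force = 2,851.46 + 241.63 = 3,093.09 thousand.
Numerator = 241.63 + 48.72 + 114.67 = 405.02 thousand.
Denominator = 3,093.09 + 48.72 = 3,141.81 thousand.
Broad rate = 405.02 / 3,141.81 = 12.89%.
Headline unemployment rate = 241.63 / 3,093.09 = 7.81%.

Broad underutilization rate ≈ 12.89%; headline unemployment rate ≈ 7.81%.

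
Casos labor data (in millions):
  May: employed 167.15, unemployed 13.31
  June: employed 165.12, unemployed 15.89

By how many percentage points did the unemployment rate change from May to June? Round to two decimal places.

May: labor force = 167.15 + 13.31 = 180.46; u = 13.31/180.46 = 7.38%.
June: labor force = 165.12 + 15.89 = 181.01; u = 15.89/181.01 = 8.78%.
Change = 8.78% − 7.38% = +1.40 pp.

The unemployment rate changed by +1.40 percentage points.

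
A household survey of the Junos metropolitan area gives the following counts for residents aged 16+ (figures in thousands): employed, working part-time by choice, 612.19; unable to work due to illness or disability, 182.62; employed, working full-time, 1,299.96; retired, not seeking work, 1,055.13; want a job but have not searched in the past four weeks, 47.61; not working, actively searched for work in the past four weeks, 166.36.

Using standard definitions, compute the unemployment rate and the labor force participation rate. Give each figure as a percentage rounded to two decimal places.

Employed = 612.19 + 1,299.96 = 1,912.15 thousand.
Unemployed = 166.36 thousand.
Labor force = 1,912.15 + 166.36 = 2,078.51 thousand.
Not in labor force = 182.62 + 1,055.13 + 47.61 = 1,285.36 thousand (those not working and not actively searching are outside the labor force — including those who want a job but have given up searching).
Civilian working-age population = 2,078.51 + 1,285.36 = 3,363.87 thousand.
Unemployment rate = 166.36 / 2,078.51 = 8.00%.
Labor force participation rate = 2,078.51 / 3,363.87 = 61.79%.

Unemployment rate ≈ 8.00%; labor force participation rate ≈ 61.79%.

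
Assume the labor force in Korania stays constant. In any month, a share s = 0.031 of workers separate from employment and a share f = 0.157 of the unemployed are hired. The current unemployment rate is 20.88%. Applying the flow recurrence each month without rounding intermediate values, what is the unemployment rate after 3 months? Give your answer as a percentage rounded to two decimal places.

Unemployment rate after three months ≈ 18.84%.

With a fixed labor force, u_{t+1} = u_t + s·(1−u_t) − f·u_t = u_t·(1−s−f) + s.
Here 1−s−f = 0.812 and s = 0.031.
u_1 = 0.208800 × 0.812 + 0.031 = 0.200546.
u_2 = 0.200546 × 0.812 + 0.031 = 0.193843.
u_3 = 0.193843 × 0.812 + 0.031 = 0.188401.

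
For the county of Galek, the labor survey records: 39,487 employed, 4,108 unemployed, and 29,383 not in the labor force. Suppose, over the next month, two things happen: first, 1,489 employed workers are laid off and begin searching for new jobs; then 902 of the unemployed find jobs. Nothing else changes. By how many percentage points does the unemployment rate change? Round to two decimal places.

The unemployment rate changes by +1.35 percentage points.

Initially, labor force = 39,487 + 4,108 = 43,595, so u = 4,108/43,595 = 9.42%.
After the first change, employed falls and unemployed rises by 1,489; labor force unchanged → E = 37,998, U = 5,597, labor force = 43,595.
After the second change, unemployed falls and employed rises by 902; labor force unchanged → E = 38,900, U = 4,695, labor force = 43,595.
New unemployment rate = 4,695 / 43,595 = 10.77%.
Change = 10.77% − 9.42% = +1.35 percentage points.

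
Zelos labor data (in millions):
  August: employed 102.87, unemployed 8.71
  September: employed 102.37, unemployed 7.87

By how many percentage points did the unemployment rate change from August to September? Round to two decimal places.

The unemployment rate changed by −0.67 percentage points.

August: labor force = 102.87 + 8.71 = 111.58; u = 8.71/111.58 = 7.81%.
September: labor force = 102.37 + 7.87 = 110.24; u = 7.87/110.24 = 7.14%.
Change = 7.14% − 7.81% = −0.67 pp.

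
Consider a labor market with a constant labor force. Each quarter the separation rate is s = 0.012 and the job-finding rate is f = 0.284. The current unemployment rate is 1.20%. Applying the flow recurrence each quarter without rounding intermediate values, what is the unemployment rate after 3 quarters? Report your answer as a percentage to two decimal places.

With a fixed labor force, u_{t+1} = u_t + s·(1−u_t) − f·u_t = u_t·(1−s−f) + s.
Here 1−s−f = 0.704 and s = 0.012.
u_1 = 0.012000 × 0.704 + 0.012 = 0.020448.
u_2 = 0.020448 × 0.704 + 0.012 = 0.026395.
u_3 = 0.026395 × 0.704 + 0.012 = 0.030582.

Unemployment rate after three quarters ≈ 3.06%.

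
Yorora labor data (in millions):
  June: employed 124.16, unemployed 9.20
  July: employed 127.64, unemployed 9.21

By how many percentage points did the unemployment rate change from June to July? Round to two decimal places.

June: labor force = 124.16 + 9.20 = 133.36; u = 9.20/133.36 = 6.90%.
July: labor force = 127.64 + 9.21 = 136.85; u = 9.21/136.85 = 6.73%.
Change = 6.73% − 6.90% = −0.17 pp.

The unemployment rate changed by −0.17 percentage points.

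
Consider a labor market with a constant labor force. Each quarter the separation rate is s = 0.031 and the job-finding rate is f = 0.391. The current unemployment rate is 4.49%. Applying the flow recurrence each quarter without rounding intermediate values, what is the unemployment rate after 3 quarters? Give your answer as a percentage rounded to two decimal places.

With a fixed labor force, u_{t+1} = u_t + s·(1−u_t) − f·u_t = u_t·(1−s−f) + s.
Here 1−s−f = 0.578 and s = 0.031.
u_1 = 0.044900 × 0.578 + 0.031 = 0.056952.
u_2 = 0.056952 × 0.578 + 0.031 = 0.063918.
u_3 = 0.063918 × 0.578 + 0.031 = 0.067945.

Unemployment rate after three quarters ≈ 6.79%.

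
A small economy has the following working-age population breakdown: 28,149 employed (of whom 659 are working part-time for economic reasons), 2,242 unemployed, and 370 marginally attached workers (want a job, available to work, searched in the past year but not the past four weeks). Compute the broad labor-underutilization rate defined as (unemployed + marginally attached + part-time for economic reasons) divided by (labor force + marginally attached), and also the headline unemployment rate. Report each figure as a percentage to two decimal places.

Broad underutilization rate ≈ 10.63%; headline unemployment rate ≈ 7.38%.

Labor force = 28,149 + 2,242 = 30,391.
Numerator = 2,242 + 370 + 659 = 3,271.
Denominator = 30,391 + 370 = 30,761.
Broad rate = 3,271 / 30,761 = 10.63%.
Headline unemployment rate = 2,242 / 30,391 = 7.38%.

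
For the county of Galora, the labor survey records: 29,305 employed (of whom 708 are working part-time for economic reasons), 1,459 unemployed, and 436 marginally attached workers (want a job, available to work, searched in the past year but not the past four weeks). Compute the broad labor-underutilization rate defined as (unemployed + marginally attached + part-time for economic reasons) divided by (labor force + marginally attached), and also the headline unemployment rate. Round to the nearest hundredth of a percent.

Broad underutilization rate ≈ 8.34%; headline unemployment rate ≈ 4.74%.

Labor force = 29,305 + 1,459 = 30,764.
Numerator = 1,459 + 436 + 708 = 2,603.
Denominator = 30,764 + 436 = 31,200.
Broad rate = 2,603 / 31,200 = 8.34%.
Headline unemployment rate = 1,459 / 30,764 = 4.74%.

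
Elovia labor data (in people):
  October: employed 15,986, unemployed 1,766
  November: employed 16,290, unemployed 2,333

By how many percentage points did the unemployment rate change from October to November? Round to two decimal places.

October: labor force = 15,986 + 1,766 = 17,752; u = 1,766/17,752 = 9.95%.
November: labor force = 16,290 + 2,333 = 18,623; u = 2,333/18,623 = 12.53%.
Change = 12.53% − 9.95% = +2.58 pp.

The unemployment rate changed by +2.58 percentage points.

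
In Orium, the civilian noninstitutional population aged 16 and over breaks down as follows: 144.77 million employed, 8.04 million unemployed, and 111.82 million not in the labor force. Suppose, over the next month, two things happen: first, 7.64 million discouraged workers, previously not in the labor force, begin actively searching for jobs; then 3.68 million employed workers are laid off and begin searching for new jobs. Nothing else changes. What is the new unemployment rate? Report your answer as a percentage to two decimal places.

New unemployment rate ≈ 12.07%.

Initially, labor force = 144.77 + 8.04 = 152.81 million, so u = 8.04/152.81 = 5.26%.
After the first change, unemployed and labor force both rise by 7.64 → E = 144.77, U = 15.68, labor force = 160.45 million.
After the second change, employed falls and unemployed rises by 3.68; labor force unchanged → E = 141.09, U = 19.36, labor force = 160.45 million.
New unemployment rate = 19.36 / 160.45 = 12.07%.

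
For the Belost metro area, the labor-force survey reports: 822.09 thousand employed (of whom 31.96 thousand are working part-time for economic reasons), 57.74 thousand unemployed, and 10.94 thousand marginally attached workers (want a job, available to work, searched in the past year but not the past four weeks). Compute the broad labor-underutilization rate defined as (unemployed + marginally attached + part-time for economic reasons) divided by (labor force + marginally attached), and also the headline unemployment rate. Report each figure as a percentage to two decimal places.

Broad underutilization rate ≈ 11.30%; headline unemployment rate ≈ 6.56%.

Labor force = 822.09 + 57.74 = 879.83 thousand.
Numerator = 57.74 + 10.94 + 31.96 = 100.64 thousand.
Denominator = 879.83 + 10.94 = 890.77 thousand.
Broad rate = 100.64 / 890.77 = 11.30%.
Headline unemployment rate = 57.74 / 879.83 = 6.56%.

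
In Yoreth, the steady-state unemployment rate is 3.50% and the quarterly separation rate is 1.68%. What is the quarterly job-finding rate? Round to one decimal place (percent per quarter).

Job-finding rate ≈ 46.3% per quarter.

From u* = s/(s+f): f = s·(1−u)/u.
f = 1.68 × (1 − 0.0350) / 0.0350 = 1.6212 / 0.0350 ≈ 46.3% per quarter.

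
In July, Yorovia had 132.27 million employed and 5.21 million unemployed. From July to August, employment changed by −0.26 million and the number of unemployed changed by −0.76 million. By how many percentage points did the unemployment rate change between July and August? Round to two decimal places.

The unemployment rate changed by −0.53 percentage points.

July: labor force = 132.27 + 5.21 = 137.48; u = 5.21/137.48 = 3.79%.
August: labor force = 132.01 + 4.45 = 136.46; u = 4.45/136.46 = 3.26%.
Change = 3.26% − 3.79% = −0.53 pp.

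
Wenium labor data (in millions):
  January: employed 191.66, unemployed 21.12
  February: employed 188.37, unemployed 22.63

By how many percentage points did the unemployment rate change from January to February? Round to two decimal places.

The unemployment rate changed by +0.80 percentage points.

January: labor force = 191.66 + 21.12 = 212.78; u = 21.12/212.78 = 9.93%.
February: labor force = 188.37 + 22.63 = 211.00; u = 22.63/211.00 = 10.73%.
Change = 10.73% − 9.93% = +0.80 pp.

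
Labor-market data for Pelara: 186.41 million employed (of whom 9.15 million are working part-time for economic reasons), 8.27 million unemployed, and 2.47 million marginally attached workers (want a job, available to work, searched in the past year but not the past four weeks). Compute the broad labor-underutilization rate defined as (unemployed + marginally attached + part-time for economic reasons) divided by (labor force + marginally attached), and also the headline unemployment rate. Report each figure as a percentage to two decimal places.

Labor force = 186.41 + 8.27 = 194.68 million.
Numerator = 8.27 + 2.47 + 9.15 = 19.89 million.
Denominator = 194.68 + 2.47 = 197.15 million.
Broad rate = 19.89 / 197.15 = 10.09%.
Headline unemployment rate = 8.27 / 194.68 = 4.25%.

Broad underutilization rate ≈ 10.09%; headline unemployment rate ≈ 4.25%.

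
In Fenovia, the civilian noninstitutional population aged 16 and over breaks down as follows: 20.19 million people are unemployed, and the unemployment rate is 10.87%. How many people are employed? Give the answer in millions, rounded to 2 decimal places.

Labor force = U / u = 20.19 / 0.1087 ≈ 185.74 million.
Employed = labor force − unemployed = 185.74 − 20.19 = 165.55 million.

About 165.55 million are employed.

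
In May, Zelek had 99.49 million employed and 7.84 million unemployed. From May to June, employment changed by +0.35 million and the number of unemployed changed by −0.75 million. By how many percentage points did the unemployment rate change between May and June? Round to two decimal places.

May: labor force = 99.49 + 7.84 = 107.33; u = 7.84/107.33 = 7.30%.
June: labor force = 99.84 + 7.09 = 106.93; u = 7.09/106.93 = 6.63%.
Change = 6.63% − 7.30% = −0.67 pp.

The unemployment rate changed by −0.67 percentage points.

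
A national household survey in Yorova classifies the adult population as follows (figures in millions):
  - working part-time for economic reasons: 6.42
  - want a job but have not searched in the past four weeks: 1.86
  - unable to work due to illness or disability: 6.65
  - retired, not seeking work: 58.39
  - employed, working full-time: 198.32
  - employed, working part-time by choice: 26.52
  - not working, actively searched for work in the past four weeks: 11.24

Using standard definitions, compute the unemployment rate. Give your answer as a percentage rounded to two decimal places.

Unemployment rate ≈ 4.64%.

Employed = 6.42 + 198.32 + 26.52 = 231.26 million (anyone who worked, including part-time for economic reasons, counts as employed).
Unemployed = 11.24 million.
Labor force = 231.26 + 11.24 = 242.50 million.
Unemployment rate = 11.24 / 242.50 = 4.64%.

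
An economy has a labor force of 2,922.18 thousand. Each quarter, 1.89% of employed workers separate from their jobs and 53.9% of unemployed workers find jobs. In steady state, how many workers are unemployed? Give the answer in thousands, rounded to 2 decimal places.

Steady-state unemployment rate u* = s/(s+f) = 1.89/(1.89+53.9) = 0.033877.
Unemployed = u* × labor force = 0.033877 × 2,922.18 ≈ 98.99 thousand.

About 98.99 thousand are unemployed in steady state.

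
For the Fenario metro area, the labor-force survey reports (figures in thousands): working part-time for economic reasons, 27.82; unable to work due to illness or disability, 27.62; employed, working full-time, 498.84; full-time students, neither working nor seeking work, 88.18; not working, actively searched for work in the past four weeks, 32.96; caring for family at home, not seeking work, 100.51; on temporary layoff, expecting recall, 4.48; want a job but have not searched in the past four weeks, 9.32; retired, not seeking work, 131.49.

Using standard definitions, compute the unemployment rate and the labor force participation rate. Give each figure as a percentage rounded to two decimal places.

Employed = 27.82 + 498.84 = 526.66 thousand (anyone who worked, including part-time for economic reasons, counts as employed).
Unemployed = 32.96 + 4.48 = 37.44 thousand (jobless and actively searching, or on temporary layoff).
Labor force = 526.66 + 37.44 = 564.10 thousand.
Not in labor force = 27.62 + 88.18 + 100.51 + 9.32 + 131.49 = 357.12 thousand (those not working and not actively searching are outside the labor force — including those who want a job but have given up searching).
Civilian working-age population = 564.10 + 357.12 = 921.22 thousand.
Unemployment rate = 37.44 / 564.10 = 6.64%.
Labor force participation rate = 564.10 / 921.22 = 61.23%.

Unemployment rate ≈ 6.64%; labor force participation rate ≈ 61.23%.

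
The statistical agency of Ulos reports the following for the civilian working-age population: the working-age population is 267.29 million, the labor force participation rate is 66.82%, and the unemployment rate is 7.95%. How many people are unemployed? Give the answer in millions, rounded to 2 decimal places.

Labor force = 0.6682 × 267.29 = 178.60 million.
Unemployed = 0.0795 × 178.60 ≈ 14.20 million.

About 14.20 million are unemployed.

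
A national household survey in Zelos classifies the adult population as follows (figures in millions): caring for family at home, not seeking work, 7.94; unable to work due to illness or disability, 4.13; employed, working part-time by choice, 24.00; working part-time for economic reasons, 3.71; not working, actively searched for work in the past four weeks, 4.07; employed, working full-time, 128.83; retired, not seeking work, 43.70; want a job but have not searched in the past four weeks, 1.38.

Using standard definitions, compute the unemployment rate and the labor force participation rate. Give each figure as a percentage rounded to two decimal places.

Employed = 24.00 + 3.71 + 128.83 = 156.54 million (anyone who worked, including part-time for economic reasons, counts as employed).
Unemployed = 4.07 million.
Labor force = 156.54 + 4.07 = 160.61 million.
Not in labor force = 7.94 + 4.13 + 43.70 + 1.38 = 57.15 million (those not working and not actively searching are outside the labor force — including those who want a job but have given up searching).
Civilian working-age population = 160.61 + 57.15 = 217.76 million.
Unemployment rate = 4.07 / 160.61 = 2.53%.
Labor force participation rate = 160.61 / 217.76 = 73.76%.

Unemployment rate ≈ 2.53%; labor force participation rate ≈ 73.76%.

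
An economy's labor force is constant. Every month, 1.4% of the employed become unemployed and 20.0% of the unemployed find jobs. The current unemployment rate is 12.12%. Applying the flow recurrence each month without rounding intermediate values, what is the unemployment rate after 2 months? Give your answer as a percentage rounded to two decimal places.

With a fixed labor force, u_{t+1} = u_t + s·(1−u_t) − f·u_t = u_t·(1−s−f) + s.
Here 1−s−f = 0.786 and s = 0.014.
u_1 = 0.121200 × 0.786 + 0.014 = 0.109263.
u_2 = 0.109263 × 0.786 + 0.014 = 0.099881.

Unemployment rate after two months ≈ 9.99%.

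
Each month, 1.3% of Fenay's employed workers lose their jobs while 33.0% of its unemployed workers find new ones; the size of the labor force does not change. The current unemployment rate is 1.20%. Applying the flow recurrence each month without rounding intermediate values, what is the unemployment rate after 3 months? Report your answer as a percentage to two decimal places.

With a fixed labor force, u_{t+1} = u_t + s·(1−u_t) − f·u_t = u_t·(1−s−f) + s.
Here 1−s−f = 0.657 and s = 0.013.
u_1 = 0.012000 × 0.657 + 0.013 = 0.020884.
u_2 = 0.020884 × 0.657 + 0.013 = 0.026721.
u_3 = 0.026721 × 0.657 + 0.013 = 0.030556.

Unemployment rate after three months ≈ 3.06%.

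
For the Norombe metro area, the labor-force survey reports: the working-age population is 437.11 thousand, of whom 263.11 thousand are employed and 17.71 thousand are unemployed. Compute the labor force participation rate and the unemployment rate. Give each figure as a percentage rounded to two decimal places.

Labor force participation rate ≈ 64.24%; unemployment rate ≈ 6.31%.

Labor force = employed + unemployed = 263.11 + 17.71 = 280.82 thousand.
Unemployment rate = 17.71 / 280.82 = 6.31%.
Labor force participation rate = 280.82 / 437.11 = 64.24%.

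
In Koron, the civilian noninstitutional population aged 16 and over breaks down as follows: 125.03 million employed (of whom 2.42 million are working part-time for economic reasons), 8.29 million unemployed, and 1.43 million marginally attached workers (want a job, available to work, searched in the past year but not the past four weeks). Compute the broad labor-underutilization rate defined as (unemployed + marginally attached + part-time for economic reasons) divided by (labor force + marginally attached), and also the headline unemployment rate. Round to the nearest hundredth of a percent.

Broad underutilization rate ≈ 9.01%; headline unemployment rate ≈ 6.22%.

Labor force = 125.03 + 8.29 = 133.32 million.
Numerator = 8.29 + 1.43 + 2.42 = 12.14 million.
Denominator = 133.32 + 1.43 = 134.75 million.
Broad rate = 12.14 / 134.75 = 9.01%.
Headline unemployment rate = 8.29 / 133.32 = 6.22%.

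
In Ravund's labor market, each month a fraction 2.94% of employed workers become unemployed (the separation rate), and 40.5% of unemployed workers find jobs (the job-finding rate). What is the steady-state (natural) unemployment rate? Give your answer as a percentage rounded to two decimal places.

At steady state the flows balance: s·E = f·U, so U/(E+U) = s/(s+f).
u* = 2.94 / (2.94 + 40.5) = 2.94 / 43.44 = 6.77%.

Steady-state unemployment rate ≈ 6.77%.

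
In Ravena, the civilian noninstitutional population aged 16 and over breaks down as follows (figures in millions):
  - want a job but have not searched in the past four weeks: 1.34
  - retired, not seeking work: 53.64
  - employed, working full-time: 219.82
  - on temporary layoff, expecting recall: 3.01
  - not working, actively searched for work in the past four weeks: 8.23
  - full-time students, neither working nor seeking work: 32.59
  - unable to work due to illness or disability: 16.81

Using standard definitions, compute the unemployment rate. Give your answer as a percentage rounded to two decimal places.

Employed = 219.82 million.
Unemployed = 3.01 + 8.23 = 11.24 million (jobless and actively searching, or on temporary layoff).
Labor force = 219.82 + 11.24 = 231.06 million.
Unemployment rate = 11.24 / 231.06 = 4.86%.

Unemployment rate ≈ 4.86%.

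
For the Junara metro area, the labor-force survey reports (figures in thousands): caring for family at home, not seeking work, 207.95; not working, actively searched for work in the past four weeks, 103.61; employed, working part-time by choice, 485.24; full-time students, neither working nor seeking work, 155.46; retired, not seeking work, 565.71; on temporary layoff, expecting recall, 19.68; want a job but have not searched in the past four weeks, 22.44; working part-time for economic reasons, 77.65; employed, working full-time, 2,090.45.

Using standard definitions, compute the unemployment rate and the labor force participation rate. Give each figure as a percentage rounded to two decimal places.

Unemployment rate ≈ 4.44%; labor force participation rate ≈ 74.48%.

Employed = 485.24 + 77.65 + 2,090.45 = 2,653.34 thousand (anyone who worked, including part-time for economic reasons, counts as employed).
Unemployed = 103.61 + 19.68 = 123.29 thousand (jobless and actively searching, or on temporary layoff).
Labor force = 2,653.34 + 123.29 = 2,776.63 thousand.
Not in labor force = 207.95 + 155.46 + 565.71 + 22.44 = 951.56 thousand (those not working and not actively searching are outside the labor force — including those who want a job but have given up searching).
Civilian working-age population = 2,776.63 + 951.56 = 3,728.19 thousand.
Unemployment rate = 123.29 / 2,776.63 = 4.44%.
Labor force participation rate = 2,776.63 / 3,728.19 = 74.48%.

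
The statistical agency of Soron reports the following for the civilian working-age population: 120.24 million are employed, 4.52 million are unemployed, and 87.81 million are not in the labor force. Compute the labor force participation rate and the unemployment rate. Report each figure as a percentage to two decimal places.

Labor force participation rate ≈ 58.69%; unemployment rate ≈ 3.62%.

Labor force = employed + unemployed = 120.24 + 4.52 = 124.76 million.
Working-age population = 124.76 + 87.81 = 212.57 million.
Unemployment rate = 4.52 / 124.76 = 3.62%.
Labor force participation rate = 124.76 / 212.57 = 58.69%.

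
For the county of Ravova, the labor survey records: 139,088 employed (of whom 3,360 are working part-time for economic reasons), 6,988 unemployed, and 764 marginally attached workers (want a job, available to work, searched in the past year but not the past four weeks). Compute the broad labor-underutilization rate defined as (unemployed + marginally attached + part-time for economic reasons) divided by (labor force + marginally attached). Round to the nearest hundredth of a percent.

Broad underutilization rate ≈ 7.57%.

Labor force = 139,088 + 6,988 = 146,076.
Numerator = 6,988 + 764 + 3,360 = 11,112.
Denominator = 146,076 + 764 = 146,840.
Broad rate = 11,112 / 146,840 = 7.57%.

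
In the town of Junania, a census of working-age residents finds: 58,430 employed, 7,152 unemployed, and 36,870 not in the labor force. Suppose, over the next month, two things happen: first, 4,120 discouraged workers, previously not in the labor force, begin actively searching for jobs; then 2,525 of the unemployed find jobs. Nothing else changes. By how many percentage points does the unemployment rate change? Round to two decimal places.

The unemployment rate changes by +1.64 percentage points.

Initially, labor force = 58,430 + 7,152 = 65,582, so u = 7,152/65,582 = 10.91%.
After the first change, unemployed and labor force both rise by 4,120 → E = 58,430, U = 11,272, labor force = 69,702.
After the second change, unemployed falls and employed rises by 2,525; labor force unchanged → E = 60,955, U = 8,747, labor force = 69,702.
New unemployment rate = 8,747 / 69,702 = 12.55%.
Change = 12.55% − 10.91% = +1.64 percentage points.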